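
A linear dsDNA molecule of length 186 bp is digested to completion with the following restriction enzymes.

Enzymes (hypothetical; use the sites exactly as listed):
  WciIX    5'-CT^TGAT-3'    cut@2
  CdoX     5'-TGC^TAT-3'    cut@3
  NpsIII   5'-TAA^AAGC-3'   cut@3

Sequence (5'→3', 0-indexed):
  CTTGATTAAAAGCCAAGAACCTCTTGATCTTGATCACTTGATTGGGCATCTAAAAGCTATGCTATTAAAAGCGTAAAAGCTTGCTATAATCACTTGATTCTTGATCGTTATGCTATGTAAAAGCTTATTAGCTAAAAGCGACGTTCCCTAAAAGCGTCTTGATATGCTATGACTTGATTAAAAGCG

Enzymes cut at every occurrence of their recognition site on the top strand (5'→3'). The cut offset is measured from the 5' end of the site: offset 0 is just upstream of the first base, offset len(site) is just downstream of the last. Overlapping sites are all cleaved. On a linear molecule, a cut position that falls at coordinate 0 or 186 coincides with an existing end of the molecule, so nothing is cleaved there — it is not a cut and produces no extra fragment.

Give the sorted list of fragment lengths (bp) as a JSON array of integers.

[2,5,6,6,7,7,7,7,7,8,8,8,8,8,9,10,12,15,15,15,16]

Per-enzyme occurrences:
  WciIX (CTTGAT, off=2): starts [0, 22, 28, 36, 92, 99, 157, 172] → cuts [2, 24, 30, 38, 94, 101, 159, 174]
  CdoX (TGCTAT, off=3): starts [59, 81, 110, 164] → cuts [62, 84, 113, 167]
  NpsIII (TAAAAGC, off=3): starts [6, 50, 65, 73, 117, 132, 148, 178] → cuts [9, 53, 68, 76, 120, 135, 151, 181]

Pooled cuts: [2, 9, 24, 30, 38, 53, 62, 68, 76, 84, 94, 101, 113, 120, 135, 151, 159, 167, 174, 181]

Fragment lengths:
  [0,2): 2 bp
  [2,9): 7 bp
  [9,24): 15 bp
  [24,30): 6 bp
  [30,38): 8 bp
  [38,53): 15 bp
  [53,62): 9 bp
  [62,68): 6 bp
  [68,76): 8 bp
  [76,84): 8 bp
  [84,94): 10 bp
  [94,101): 7 bp
  [101,113): 12 bp
  [113,120): 7 bp
  [120,135): 15 bp
  [135,151): 16 bp
  [151,159): 8 bp
  [159,167): 8 bp
  [167,174): 7 bp
  [174,181): 7 bp
  [181,186): 5 bp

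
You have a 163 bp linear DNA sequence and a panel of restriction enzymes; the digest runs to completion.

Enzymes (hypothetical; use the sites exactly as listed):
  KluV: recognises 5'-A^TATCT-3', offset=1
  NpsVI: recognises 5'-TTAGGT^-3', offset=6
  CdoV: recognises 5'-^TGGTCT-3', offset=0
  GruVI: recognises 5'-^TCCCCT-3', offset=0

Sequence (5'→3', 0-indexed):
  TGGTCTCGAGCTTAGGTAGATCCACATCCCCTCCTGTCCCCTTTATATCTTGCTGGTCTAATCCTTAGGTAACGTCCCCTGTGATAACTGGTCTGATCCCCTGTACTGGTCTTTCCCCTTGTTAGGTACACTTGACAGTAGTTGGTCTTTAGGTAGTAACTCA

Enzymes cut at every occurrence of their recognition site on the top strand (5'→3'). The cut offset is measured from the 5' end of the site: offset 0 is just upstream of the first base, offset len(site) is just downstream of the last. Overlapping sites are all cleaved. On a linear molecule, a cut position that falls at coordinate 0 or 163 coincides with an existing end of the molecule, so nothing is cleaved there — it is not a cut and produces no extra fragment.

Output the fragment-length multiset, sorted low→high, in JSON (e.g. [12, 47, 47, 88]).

Scan for sites:
  KluV (ATATCT, off=1): starts [44] → cuts [45]
  NpsVI (TTAGGT, off=6): starts [11, 64, 121, 148] → cuts [17, 70, 127, 154]
  CdoV (TGGTCT, off=0): starts [0, 53, 88, 106, 142] → cuts [53, 88, 106, 142] (position 0 is a terminus of the linear molecule — no cut)
  GruVI (TCCCCT, off=0): starts [26, 36, 74, 96, 113] → cuts [26, 36, 74, 96, 113]

All cut coordinates (distinct, sorted): [17, 26, 36, 45, 53, 70, 74, 88, 96, 106, 113, 127, 142, 154]

Fragment lengths:
  [0,17): 17 bp
  [17,26): 9 bp
  [26,36): 10 bp
  [36,45): 9 bp
  [45,53): 8 bp
  [53,70): 17 bp
  [70,74): 4 bp
  [74,88): 14 bp
  [88,96): 8 bp
  [96,106): 10 bp
  [106,113): 7 bp
  [113,127): 14 bp
  [127,142): 15 bp
  [142,154): 12 bp
  [154,163): 9 bp

[4,7,8,8,9,9,9,10,10,12,14,14,15,17,17]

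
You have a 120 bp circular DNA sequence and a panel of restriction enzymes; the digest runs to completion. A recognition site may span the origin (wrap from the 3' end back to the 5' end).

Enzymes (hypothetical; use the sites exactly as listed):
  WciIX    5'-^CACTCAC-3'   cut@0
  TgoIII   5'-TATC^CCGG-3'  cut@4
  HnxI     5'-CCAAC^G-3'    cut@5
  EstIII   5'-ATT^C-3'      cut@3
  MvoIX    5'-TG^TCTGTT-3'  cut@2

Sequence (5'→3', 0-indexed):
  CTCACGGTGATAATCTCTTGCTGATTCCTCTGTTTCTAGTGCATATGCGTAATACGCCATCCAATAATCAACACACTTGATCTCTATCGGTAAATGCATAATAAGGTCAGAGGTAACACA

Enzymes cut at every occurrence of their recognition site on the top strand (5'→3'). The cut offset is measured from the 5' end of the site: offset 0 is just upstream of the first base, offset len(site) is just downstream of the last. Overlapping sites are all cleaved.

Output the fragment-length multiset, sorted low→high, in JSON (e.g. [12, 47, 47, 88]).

Per-enzyme occurrences:
  WciIX (CACTCAC, off=0): starts [118] → cuts [118]
  TgoIII (TATCCCGG, off=4): no sites
  HnxI (CCAACG, off=5): no sites
  EstIII (ATTC, off=3): starts [23] → cuts [26]
  MvoIX (TGTCTGTT, off=2): no sites

Pooled cuts: [26, 118]

Fragment lengths:
  26→118: 92 bp
  118→26 (wrap): 120-118+26 = 28 bp

[28,92]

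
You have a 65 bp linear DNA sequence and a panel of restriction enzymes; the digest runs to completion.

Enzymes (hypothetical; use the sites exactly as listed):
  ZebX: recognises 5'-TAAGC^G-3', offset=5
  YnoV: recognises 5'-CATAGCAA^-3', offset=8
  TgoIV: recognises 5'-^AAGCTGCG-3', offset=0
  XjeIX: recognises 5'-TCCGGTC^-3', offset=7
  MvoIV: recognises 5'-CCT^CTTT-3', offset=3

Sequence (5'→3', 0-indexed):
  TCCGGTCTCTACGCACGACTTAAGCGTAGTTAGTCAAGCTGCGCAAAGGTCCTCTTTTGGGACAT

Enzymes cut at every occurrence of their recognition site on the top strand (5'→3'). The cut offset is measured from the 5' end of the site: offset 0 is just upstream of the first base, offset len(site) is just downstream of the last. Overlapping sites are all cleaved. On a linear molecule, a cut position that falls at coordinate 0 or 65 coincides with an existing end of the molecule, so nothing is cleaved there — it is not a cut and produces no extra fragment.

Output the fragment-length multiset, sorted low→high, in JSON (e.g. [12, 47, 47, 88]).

[7,10,12,18,18]

Site scan:
  ZebX TAAGCG/5: at [20] ⇒ [25]
  YnoV (CATAGCAA, off=8): no sites
  TgoIV AAGCTGCG/0: at [35] ⇒ [35]
  XjeIX TCCGGTC/7: at [0] ⇒ [7]
  MvoIV CCTCTTT/3: at [50] ⇒ [53]

All cut coordinates (distinct, sorted): [7, 25, 35, 53]

Fragment lengths:
  [0,7): 7 bp
  [7,25): 18 bp
  [25,35): 10 bp
  [35,53): 18 bp
  [53,65): 12 bp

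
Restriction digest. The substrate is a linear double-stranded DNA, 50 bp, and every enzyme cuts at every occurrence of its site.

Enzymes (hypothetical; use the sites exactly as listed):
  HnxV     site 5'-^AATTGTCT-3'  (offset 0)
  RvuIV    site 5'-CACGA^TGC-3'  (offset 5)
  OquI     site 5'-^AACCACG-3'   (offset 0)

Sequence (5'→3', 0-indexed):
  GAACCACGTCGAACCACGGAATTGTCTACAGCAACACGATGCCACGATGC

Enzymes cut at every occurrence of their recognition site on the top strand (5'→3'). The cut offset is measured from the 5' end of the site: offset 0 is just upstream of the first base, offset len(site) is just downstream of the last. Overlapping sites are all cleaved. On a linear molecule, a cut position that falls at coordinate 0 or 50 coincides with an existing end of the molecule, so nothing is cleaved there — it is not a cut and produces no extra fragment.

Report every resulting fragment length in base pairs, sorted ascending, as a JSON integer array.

Scan for sites:
  HnxV AATTGTCT/0: at [19] ⇒ [19]
  RvuIV CACGATGC/5: at [34, 42] ⇒ [39, 47]
  OquI AACCACG/0: at [1, 11] ⇒ [1, 11]

Pooled cuts: [1, 11, 19, 39, 47]

Fragment lengths:
  [0,1): 1 bp
  [1,11): 10 bp
  [11,19): 8 bp
  [19,39): 20 bp
  [39,47): 8 bp
  [47,50): 3 bp

[1,3,8,8,10,20]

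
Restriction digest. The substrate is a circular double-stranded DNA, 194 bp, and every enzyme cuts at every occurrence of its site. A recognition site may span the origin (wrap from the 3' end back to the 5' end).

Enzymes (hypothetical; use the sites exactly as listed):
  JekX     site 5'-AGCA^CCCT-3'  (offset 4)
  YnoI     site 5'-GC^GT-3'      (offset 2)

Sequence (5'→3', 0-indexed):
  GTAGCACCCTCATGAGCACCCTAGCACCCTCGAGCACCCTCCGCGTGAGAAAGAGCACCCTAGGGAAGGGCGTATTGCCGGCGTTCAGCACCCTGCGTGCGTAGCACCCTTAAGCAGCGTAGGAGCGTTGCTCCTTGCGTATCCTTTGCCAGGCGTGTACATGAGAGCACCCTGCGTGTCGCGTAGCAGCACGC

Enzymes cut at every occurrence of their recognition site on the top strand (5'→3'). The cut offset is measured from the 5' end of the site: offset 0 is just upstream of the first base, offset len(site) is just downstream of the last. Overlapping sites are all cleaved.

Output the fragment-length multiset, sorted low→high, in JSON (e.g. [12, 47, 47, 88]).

Scan for sites:
  JekX AGCACCCT/4: at [2, 14, 22, 32, 53, 86, 102, 165] ⇒ [6, 18, 26, 36, 57, 90, 106, 169]
  YnoI GCGT/2: at [42, 69, 80, 94, 98, 116, 124, 136, 152, 173, 180, 192] ⇒ [0, 44, 71, 82, 96, 100, 118, 126, 138, 154, 175, 182]

All cut coordinates (distinct, sorted): [0, 6, 18, 26, 36, 44, 57, 71, 82, 90, 96, 100, 106, 118, 126, 138, 154, 169, 175, 182]

Fragment lengths:
  0→6: 6 bp
  6→18: 12 bp
  18→26: 8 bp
  26→36: 10 bp
  36→44: 8 bp
  44→57: 13 bp
  57→71: 14 bp
  71→82: 11 bp
  82→90: 8 bp
  90→96: 6 bp
  96→100: 4 bp
  100→106: 6 bp
  106→118: 12 bp
  118→126: 8 bp
  126→138: 12 bp
  138→154: 16 bp
  154→169: 15 bp
  169→175: 6 bp
  175→182: 7 bp
  182→0 (wrap): 194-182+0 = 12 bp

[4,6,6,6,6,7,8,8,8,8,10,11,12,12,12,12,13,14,15,16]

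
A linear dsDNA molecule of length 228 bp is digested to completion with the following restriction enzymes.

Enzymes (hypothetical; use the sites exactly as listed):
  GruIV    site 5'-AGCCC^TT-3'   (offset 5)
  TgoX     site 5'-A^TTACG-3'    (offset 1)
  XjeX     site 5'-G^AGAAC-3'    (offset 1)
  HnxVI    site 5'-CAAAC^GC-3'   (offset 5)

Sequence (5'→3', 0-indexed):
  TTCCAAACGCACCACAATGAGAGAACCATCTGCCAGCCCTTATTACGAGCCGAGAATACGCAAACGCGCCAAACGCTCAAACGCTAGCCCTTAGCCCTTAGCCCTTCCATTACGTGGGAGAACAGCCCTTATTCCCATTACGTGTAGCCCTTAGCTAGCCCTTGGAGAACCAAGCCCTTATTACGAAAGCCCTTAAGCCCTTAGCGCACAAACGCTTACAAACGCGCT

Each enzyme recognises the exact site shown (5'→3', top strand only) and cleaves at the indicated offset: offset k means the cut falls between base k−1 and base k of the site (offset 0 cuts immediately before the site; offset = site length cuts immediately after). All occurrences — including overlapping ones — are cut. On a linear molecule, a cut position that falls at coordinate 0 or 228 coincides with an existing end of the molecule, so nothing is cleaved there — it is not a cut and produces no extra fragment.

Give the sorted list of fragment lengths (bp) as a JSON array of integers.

[3,3,4,5,5,7,7,8,8,8,8,9,9,9,10,10,11,12,12,13,13,13,18,23]

Per-enzyme occurrences:
  GruIV (AGCCCTT, off=5): starts [34, 85, 92, 99, 123, 145, 156, 172, 187, 195] → cuts [39, 90, 97, 104, 128, 150, 161, 177, 192, 200]
  TgoX (ATTACG, off=1): starts [41, 108, 136, 179] → cuts [42, 109, 137, 180]
  XjeX (GAGAAC, off=1): starts [20, 117, 164] → cuts [21, 118, 165]
  HnxVI (CAAACGC, off=5): starts [3, 60, 69, 77, 208, 218] → cuts [8, 65, 74, 82, 213, 223]

Pooled cuts: [8, 21, 39, 42, 65, 74, 82, 90, 97, 104, 109, 118, 128, 137, 150, 161, 165, 177, 180, 192, 200, 213, 223]

Fragments:
  [0,8): 8 bp
  [8,21): 13 bp
  [21,39): 18 bp
  [39,42): 3 bp
  [42,65): 23 bp
  [65,74): 9 bp
  [74,82): 8 bp
  [82,90): 8 bp
  [90,97): 7 bp
  [97,104): 7 bp
  [104,109): 5 bp
  [109,118): 9 bp
  [118,128): 10 bp
  [128,137): 9 bp
  [137,150): 13 bp
  [150,161): 11 bp
  [161,165): 4 bp
  [165,177): 12 bp
  [177,180): 3 bp
  [180,192): 12 bp
  [192,200): 8 bp
  [200,213): 13 bp
  [213,223): 10 bp
  [223,228): 5 bp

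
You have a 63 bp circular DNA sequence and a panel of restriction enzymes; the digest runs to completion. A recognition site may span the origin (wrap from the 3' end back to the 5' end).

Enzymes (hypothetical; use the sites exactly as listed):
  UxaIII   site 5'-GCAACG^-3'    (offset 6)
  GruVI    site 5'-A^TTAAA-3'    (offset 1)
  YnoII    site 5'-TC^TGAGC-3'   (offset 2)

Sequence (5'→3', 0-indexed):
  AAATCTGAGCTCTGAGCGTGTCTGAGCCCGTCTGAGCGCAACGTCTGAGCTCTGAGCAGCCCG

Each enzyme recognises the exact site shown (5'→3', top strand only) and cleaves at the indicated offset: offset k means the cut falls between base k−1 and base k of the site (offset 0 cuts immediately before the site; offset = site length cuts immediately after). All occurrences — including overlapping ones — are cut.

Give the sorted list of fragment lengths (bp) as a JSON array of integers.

Scan for sites:
  UxaIII (GCAACG, off=6): starts [37] → cuts [43]
  GruVI (ATTAAA, off=1): no sites
  YnoII (TCTGAGC, off=2): starts [3, 10, 20, 30, 43, 50] → cuts [5, 12, 22, 32, 45, 52]

All cut coordinates (distinct, sorted): [5, 12, 22, 32, 43, 45, 52]

Fragments:
  5→12: 7 bp
  12→22: 10 bp
  22→32: 10 bp
  32→43: 11 bp
  43→45: 2 bp
  45→52: 7 bp
  52→5 (wrap): 63-52+5 = 16 bp

[2,7,7,10,10,11,16]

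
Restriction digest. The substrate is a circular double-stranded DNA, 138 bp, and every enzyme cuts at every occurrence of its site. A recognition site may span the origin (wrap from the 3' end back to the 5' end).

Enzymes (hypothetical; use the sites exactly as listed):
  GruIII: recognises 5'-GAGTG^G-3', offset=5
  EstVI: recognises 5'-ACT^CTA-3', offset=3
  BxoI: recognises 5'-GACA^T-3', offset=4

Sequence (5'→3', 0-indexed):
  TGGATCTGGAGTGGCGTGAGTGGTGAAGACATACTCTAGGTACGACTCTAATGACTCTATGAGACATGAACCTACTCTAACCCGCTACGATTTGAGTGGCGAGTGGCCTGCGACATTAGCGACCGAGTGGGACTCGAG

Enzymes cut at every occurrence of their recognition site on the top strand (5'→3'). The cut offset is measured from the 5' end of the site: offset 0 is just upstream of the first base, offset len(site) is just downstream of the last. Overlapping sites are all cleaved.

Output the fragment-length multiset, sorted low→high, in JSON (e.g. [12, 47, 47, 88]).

[4,7,9,9,9,10,10,10,11,11,12,14,22]

Per-enzyme occurrences:
  GruIII (GAGTGG, off=5): starts [8, 17, 93, 100, 124, 135] → cuts [2, 13, 22, 98, 105, 129]
  EstVI (ACTCTA, off=3): starts [32, 44, 53, 73] → cuts [35, 47, 56, 76]
  BxoI (GACAT, off=4): starts [27, 62, 111] → cuts [31, 66, 115]

Pooled cuts: [2, 13, 22, 31, 35, 47, 56, 66, 76, 98, 105, 115, 129]

Fragment lengths:
  2→13: 11 bp
  13→22: 9 bp
  22→31: 9 bp
  31→35: 4 bp
  35→47: 12 bp
  47→56: 9 bp
  56→66: 10 bp
  66→76: 10 bp
  76→98: 22 bp
  98→105: 7 bp
  105→115: 10 bp
  115→129: 14 bp
  129→2 (wrap): 138-129+2 = 11 bp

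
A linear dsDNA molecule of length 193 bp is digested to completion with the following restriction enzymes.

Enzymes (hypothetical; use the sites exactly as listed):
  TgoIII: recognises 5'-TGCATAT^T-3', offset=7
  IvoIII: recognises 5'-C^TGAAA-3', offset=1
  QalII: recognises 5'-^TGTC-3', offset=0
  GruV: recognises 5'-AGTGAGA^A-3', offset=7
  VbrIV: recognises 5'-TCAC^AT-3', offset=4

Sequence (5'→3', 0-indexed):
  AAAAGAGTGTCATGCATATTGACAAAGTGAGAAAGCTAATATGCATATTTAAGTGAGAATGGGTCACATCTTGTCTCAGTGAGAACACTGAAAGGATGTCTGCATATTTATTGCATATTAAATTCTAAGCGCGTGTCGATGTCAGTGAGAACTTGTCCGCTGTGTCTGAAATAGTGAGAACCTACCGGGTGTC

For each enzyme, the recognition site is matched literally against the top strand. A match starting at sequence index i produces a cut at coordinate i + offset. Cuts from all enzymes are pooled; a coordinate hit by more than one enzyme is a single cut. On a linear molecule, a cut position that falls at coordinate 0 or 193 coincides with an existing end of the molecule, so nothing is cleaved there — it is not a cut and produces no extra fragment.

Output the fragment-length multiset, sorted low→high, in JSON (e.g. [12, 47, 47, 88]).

Site scan:
  TgoIII TGCATATT/7: at [12, 41, 100, 111] ⇒ [19, 48, 107, 118]
  IvoIII CTGAAA/1: at [87, 165] ⇒ [88, 166]
  QalII TGTC/0: at [7, 71, 96, 133, 139, 153, 162, 189] ⇒ [7, 71, 96, 133, 139, 153, 162, 189]
  GruV AGTGAGAA/7: at [25, 51, 77, 143, 172] ⇒ [32, 58, 84, 150, 179]
  VbrIV TCACAT/4: at [63] ⇒ [67]

Pooled cuts: [7, 19, 32, 48, 58, 67, 71, 84, 88, 96, 107, 118, 133, 139, 150, 153, 162, 166, 179, 189]

Fragments:
  [0,7): 7 bp
  [7,19): 12 bp
  [19,32): 13 bp
  [32,48): 16 bp
  [48,58): 10 bp
  [58,67): 9 bp
  [67,71): 4 bp
  [71,84): 13 bp
  [84,88): 4 bp
  [88,96): 8 bp
  [96,107): 11 bp
  [107,118): 11 bp
  [118,133): 15 bp
  [133,139): 6 bp
  [139,150): 11 bp
  [150,153): 3 bp
  [153,162): 9 bp
  [162,166): 4 bp
  [166,179): 13 bp
  [179,189): 10 bp
  [189,193): 4 bp

[3,4,4,4,4,6,7,8,9,9,10,10,11,11,11,12,13,13,13,15,16]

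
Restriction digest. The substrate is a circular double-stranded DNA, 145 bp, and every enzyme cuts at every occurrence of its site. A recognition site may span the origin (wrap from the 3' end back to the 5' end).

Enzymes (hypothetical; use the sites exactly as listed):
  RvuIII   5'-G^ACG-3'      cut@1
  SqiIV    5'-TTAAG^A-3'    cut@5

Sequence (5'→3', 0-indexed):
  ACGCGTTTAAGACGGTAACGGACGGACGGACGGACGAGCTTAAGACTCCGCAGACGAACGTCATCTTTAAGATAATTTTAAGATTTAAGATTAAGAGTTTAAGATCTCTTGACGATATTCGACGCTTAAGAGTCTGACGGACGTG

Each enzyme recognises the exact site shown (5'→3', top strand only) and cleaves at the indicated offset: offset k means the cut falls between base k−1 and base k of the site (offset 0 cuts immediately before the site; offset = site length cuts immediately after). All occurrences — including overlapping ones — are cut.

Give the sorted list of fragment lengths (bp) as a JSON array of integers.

[4,4,4,4,5,6,6,7,8,8,9,9,10,10,11,11,11,18]

Per-enzyme occurrences:
  RvuIII (GACG, off=1): starts [10, 20, 24, 28, 32, 52, 110, 120, 135, 139, 144] → cuts [0, 11, 21, 25, 29, 33, 53, 111, 121, 136, 140]
  SqiIV (TTAAGA, off=5): starts [6, 39, 66, 77, 84, 90, 98, 125] → cuts [11, 44, 71, 82, 89, 95, 103, 130]

All cut coordinates (distinct, sorted): [0, 11, 21, 25, 29, 33, 44, 53, 71, 82, 89, 95, 103, 111, 121, 130, 136, 140]

Fragments:
  0→11: 11 bp
  11→21: 10 bp
  21→25: 4 bp
  25→29: 4 bp
  29→33: 4 bp
  33→44: 11 bp
  44→53: 9 bp
  53→71: 18 bp
  71→82: 11 bp
  82→89: 7 bp
  89→95: 6 bp
  95→103: 8 bp
  103→111: 8 bp
  111→121: 10 bp
  121→130: 9 bp
  130→136: 6 bp
  136→140: 4 bp
  140→0 (wrap): 145-140+0 = 5 bp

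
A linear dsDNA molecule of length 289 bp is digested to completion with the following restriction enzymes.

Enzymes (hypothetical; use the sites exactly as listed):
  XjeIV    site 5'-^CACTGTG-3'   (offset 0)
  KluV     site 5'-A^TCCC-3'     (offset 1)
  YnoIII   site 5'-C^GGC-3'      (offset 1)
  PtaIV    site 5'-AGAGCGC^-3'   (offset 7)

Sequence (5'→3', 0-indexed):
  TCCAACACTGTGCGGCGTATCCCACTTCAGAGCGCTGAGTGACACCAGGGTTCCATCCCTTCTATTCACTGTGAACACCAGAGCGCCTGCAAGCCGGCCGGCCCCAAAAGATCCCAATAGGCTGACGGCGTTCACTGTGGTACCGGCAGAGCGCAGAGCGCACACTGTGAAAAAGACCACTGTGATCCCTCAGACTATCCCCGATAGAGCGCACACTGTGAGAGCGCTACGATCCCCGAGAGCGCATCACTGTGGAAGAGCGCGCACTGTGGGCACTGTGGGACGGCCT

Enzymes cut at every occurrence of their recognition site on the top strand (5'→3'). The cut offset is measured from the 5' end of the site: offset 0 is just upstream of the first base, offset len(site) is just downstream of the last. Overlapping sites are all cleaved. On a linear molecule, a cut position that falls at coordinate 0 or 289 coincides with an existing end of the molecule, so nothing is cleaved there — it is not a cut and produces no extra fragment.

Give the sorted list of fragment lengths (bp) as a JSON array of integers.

Scan for sites:
  XjeIV CACTGTG/0: at [5, 66, 132, 162, 177, 213, 247, 264, 273] ⇒ [5, 66, 132, 162, 177, 213, 247, 264, 273]
  KluV ATCCC/1: at [18, 54, 110, 184, 196, 231] ⇒ [19, 55, 111, 185, 197, 232]
  YnoIII CGGC/1: at [12, 94, 98, 125, 143, 283] ⇒ [13, 95, 99, 126, 144, 284]
  PtaIV AGAGCGC/7: at [28, 79, 147, 154, 205, 220, 238, 256] ⇒ [35, 86, 154, 161, 212, 227, 245, 263]

All cut coordinates (distinct, sorted): [5, 13, 19, 35, 55, 66, 86, 95, 99, 111, 126, 132, 144, 154, 161, 162, 177, 185, 197, 212, 213, 227, 232, 245, 247, 263, 264, 273, 284]

Fragments:
  [0,5): 5 bp
  [5,13): 8 bp
  [13,19): 6 bp
  [19,35): 16 bp
  [35,55): 20 bp
  [55,66): 11 bp
  [66,86): 20 bp
  [86,95): 9 bp
  [95,99): 4 bp
  [99,111): 12 bp
  [111,126): 15 bp
  [126,132): 6 bp
  [132,144): 12 bp
  [144,154): 10 bp
  [154,161): 7 bp
  [161,162): 1 bp
  [162,177): 15 bp
  [177,185): 8 bp
  [185,197): 12 bp
  [197,212): 15 bp
  [212,213): 1 bp
  [213,227): 14 bp
  [227,232): 5 bp
  [232,245): 13 bp
  [245,247): 2 bp
  [247,263): 16 bp
  [263,264): 1 bp
  [264,273): 9 bp
  [273,284): 11 bp
  [284,289): 5 bp

[1,1,1,2,4,5,5,5,6,6,7,8,8,9,9,10,11,11,12,12,12,13,14,15,15,15,16,16,20,20]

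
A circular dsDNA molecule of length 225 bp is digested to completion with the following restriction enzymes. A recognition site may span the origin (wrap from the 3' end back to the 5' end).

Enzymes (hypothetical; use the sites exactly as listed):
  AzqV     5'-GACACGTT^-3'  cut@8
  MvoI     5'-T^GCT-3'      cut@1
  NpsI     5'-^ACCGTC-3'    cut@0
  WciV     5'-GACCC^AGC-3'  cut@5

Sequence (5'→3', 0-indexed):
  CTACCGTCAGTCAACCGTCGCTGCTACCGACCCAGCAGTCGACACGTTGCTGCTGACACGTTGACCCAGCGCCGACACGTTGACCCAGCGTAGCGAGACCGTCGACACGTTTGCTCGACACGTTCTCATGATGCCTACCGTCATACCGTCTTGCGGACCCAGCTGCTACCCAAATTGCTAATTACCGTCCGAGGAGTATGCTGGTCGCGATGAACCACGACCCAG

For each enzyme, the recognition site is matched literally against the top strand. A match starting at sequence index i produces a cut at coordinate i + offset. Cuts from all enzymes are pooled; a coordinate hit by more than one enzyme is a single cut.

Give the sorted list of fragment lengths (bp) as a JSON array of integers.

Scan for sites:
  AzqV GACACGTT/8: at [40, 54, 73, 103, 116] ⇒ [48, 62, 81, 111, 124]
  MvoI TGCT/1: at [21, 47, 50, 111, 163, 175, 198] ⇒ [22, 48, 51, 112, 164, 176, 199]
  NpsI ACCGTC/0: at [2, 13, 97, 136, 144, 183] ⇒ [2, 13, 97, 136, 144, 183]
  WciV GACCCAGC/5: at [28, 62, 81, 155, 218] ⇒ [33, 67, 86, 160, 223]

All cut coordinates (distinct, sorted): [2, 13, 22, 33, 48, 51, 62, 67, 81, 86, 97, 111, 112, 124, 136, 144, 160, 164, 176, 183, 199, 223]

Fragments:
  2→13: 11 bp
  13→22: 9 bp
  22→33: 11 bp
  33→48: 15 bp
  48→51: 3 bp
  51→62: 11 bp
  62→67: 5 bp
  67→81: 14 bp
  81→86: 5 bp
  86→97: 11 bp
  97→111: 14 bp
  111→112: 1 bp
  112→124: 12 bp
  124→136: 12 bp
  136→144: 8 bp
  144→160: 16 bp
  160→164: 4 bp
  164→176: 12 bp
  176→183: 7 bp
  183→199: 16 bp
  199→223: 24 bp
  223→2 (wrap): 225-223+2 = 4 bp

[1,3,4,4,5,5,7,8,9,11,11,11,11,12,12,12,14,14,15,16,16,24]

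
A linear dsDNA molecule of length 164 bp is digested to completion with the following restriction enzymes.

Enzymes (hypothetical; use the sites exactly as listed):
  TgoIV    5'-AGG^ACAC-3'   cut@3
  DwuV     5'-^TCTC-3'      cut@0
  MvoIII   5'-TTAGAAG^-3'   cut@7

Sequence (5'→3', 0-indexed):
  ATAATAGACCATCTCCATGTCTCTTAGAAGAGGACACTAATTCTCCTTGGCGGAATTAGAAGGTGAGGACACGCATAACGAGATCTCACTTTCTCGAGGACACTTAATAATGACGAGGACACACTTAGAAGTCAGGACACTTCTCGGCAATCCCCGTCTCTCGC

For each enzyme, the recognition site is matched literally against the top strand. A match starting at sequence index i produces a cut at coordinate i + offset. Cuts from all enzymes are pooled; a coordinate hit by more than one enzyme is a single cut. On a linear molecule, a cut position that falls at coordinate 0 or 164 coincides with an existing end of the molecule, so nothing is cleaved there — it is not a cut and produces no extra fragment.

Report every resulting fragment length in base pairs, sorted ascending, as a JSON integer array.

Per-enzyme occurrences:
  TgoIV (AGGACAC, off=3): starts [30, 65, 96, 115, 133] → cuts [33, 68, 99, 118, 136]
  DwuV (TCTC, off=0): starts [11, 19, 41, 83, 91, 141, 156, 158] → cuts [11, 19, 41, 83, 91, 141, 156, 158]
  MvoIII (TTAGAAG, off=7): starts [23, 55, 124] → cuts [30, 62, 131]

Pooled cuts: [11, 19, 30, 33, 41, 62, 68, 83, 91, 99, 118, 131, 136, 141, 156, 158]

Fragment lengths:
  [0,11): 11 bp
  [11,19): 8 bp
  [19,30): 11 bp
  [30,33): 3 bp
  [33,41): 8 bp
  [41,62): 21 bp
  [62,68): 6 bp
  [68,83): 15 bp
  [83,91): 8 bp
  [91,99): 8 bp
  [99,118): 19 bp
  [118,131): 13 bp
  [131,136): 5 bp
  [136,141): 5 bp
  [141,156): 15 bp
  [156,158): 2 bp
  [158,164): 6 bp

[2,3,5,5,6,6,8,8,8,8,11,11,13,15,15,19,21]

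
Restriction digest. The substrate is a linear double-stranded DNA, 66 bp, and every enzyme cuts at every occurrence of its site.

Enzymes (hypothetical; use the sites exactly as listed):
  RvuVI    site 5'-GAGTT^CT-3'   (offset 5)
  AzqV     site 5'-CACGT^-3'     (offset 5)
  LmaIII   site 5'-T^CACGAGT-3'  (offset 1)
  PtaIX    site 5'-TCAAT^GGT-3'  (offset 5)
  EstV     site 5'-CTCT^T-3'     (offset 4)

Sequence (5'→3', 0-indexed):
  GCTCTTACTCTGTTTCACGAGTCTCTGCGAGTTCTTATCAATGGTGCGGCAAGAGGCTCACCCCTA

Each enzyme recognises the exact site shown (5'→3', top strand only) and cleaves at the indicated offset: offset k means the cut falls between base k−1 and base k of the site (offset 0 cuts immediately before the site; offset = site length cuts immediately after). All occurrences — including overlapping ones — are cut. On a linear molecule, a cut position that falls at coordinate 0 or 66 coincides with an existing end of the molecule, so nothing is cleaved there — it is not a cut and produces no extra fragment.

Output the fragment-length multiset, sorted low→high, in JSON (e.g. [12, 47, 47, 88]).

Scan for sites:
  RvuVI GAGTTCT/5: at [28] ⇒ [33]
  AzqV (CACGT, off=5): no sites
  LmaIII TCACGAGT/1: at [14] ⇒ [15]
  PtaIX TCAATGGT/5: at [37] ⇒ [42]
  EstV CTCTT/4: at [1] ⇒ [5]

Pooled cuts: [5, 15, 33, 42]

Fragments:
  [0,5): 5 bp
  [5,15): 10 bp
  [15,33): 18 bp
  [33,42): 9 bp
  [42,66): 24 bp

[5,9,10,18,24]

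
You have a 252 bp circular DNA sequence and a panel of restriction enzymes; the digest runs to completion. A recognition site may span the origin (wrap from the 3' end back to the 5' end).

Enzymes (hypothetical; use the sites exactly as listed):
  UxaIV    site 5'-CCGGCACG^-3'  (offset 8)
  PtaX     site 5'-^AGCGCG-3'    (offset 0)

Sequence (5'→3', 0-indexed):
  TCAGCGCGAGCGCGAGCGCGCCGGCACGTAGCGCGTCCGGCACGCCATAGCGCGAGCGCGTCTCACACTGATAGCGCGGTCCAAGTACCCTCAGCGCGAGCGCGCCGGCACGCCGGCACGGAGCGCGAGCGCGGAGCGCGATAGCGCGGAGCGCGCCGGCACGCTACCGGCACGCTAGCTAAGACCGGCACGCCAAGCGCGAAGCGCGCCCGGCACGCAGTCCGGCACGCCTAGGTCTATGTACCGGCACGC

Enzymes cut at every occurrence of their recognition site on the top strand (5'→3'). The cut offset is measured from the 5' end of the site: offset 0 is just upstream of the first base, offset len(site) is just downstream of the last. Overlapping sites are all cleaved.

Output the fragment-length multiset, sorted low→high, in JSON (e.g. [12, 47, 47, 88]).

[1,1,3,3,4,6,6,6,6,6,7,7,7,8,8,11,12,14,14,14,15,15,18,18,20,22]

Per-enzyme occurrences:
  UxaIV CCGGCACG/8: at [20, 36, 104, 112, 155, 166, 184, 209, 221, 243] ⇒ [28, 44, 112, 120, 163, 174, 192, 217, 229, 251]
  PtaX AGCGCG/0: at [2, 8, 14, 29, 48, 54, 72, 92, 98, 121, 127, 134, 142, 149, 195, 202] ⇒ [2, 8, 14, 29, 48, 54, 72, 92, 98, 121, 127, 134, 142, 149, 195, 202]

All cut coordinates (distinct, sorted): [2, 8, 14, 28, 29, 44, 48, 54, 72, 92, 98, 112, 120, 121, 127, 134, 142, 149, 163, 174, 192, 195, 202, 217, 229, 251]

Fragment lengths:
  2→8: 6 bp
  8→14: 6 bp
  14→28: 14 bp
  28→29: 1 bp
  29→44: 15 bp
  44→48: 4 bp
  48→54: 6 bp
  54→72: 18 bp
  72→92: 20 bp
  92→98: 6 bp
  98→112: 14 bp
  112→120: 8 bp
  120→121: 1 bp
  121→127: 6 bp
  127→134: 7 bp
  134→142: 8 bp
  142→149: 7 bp
  149→163: 14 bp
  163→174: 11 bp
  174→192: 18 bp
  192→195: 3 bp
  195→202: 7 bp
  202→217: 15 bp
  217→229: 12 bp
  229→251: 22 bp
  251→2 (wrap): 252-251+2 = 3 bp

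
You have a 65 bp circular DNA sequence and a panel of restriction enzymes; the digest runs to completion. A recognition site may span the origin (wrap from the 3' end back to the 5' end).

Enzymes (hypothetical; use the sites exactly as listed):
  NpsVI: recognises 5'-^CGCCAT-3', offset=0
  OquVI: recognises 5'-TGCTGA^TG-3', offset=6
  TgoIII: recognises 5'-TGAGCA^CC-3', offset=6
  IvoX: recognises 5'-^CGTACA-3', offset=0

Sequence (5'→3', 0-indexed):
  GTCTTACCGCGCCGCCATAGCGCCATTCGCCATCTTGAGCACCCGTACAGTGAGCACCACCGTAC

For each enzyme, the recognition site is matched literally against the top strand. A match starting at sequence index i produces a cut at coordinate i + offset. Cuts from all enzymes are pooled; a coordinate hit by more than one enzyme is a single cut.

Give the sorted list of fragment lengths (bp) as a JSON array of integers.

[2,7,8,13,14,21]

Per-enzyme occurrences:
  NpsVI CGCCAT/0: at [12, 20, 27] ⇒ [12, 20, 27]
  OquVI (TGCTGATG, off=6): no sites
  TgoIII TGAGCACC/6: at [35, 50] ⇒ [41, 56]
  IvoX CGTACA/0: at [43] ⇒ [43]

Pooled cuts: [12, 20, 27, 41, 43, 56]

Fragment lengths:
  12→20: 8 bp
  20→27: 7 bp
  27→41: 14 bp
  41→43: 2 bp
  43→56: 13 bp
  56→12 (wrap): 65-56+12 = 21 bp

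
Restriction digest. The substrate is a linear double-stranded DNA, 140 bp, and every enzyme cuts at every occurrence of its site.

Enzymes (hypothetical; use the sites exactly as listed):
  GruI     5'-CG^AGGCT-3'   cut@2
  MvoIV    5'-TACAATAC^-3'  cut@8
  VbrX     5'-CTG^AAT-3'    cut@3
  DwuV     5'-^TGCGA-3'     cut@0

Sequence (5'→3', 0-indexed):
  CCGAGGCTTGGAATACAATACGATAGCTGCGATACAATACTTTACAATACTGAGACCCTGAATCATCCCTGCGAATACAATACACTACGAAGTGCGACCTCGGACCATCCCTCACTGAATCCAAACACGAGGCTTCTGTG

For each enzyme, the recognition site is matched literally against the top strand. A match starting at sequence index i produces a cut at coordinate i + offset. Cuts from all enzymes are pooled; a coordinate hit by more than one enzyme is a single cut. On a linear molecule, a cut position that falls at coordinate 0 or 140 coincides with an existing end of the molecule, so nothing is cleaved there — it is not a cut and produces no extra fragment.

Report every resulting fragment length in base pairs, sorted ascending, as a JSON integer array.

[3,6,9,9,10,10,11,12,13,14,18,25]

Scan for sites:
  GruI (CGAGGCT, off=2): starts [1, 127] → cuts [3, 129]
  MvoIV (TACAATAC, off=8): starts [13, 32, 42, 75] → cuts [21, 40, 50, 83]
  VbrX (CTGAAT, off=3): starts [57, 114] → cuts [60, 117]
  DwuV (TGCGA, off=0): starts [27, 69, 92] → cuts [27, 69, 92]

Pooled cuts: [3, 21, 27, 40, 50, 60, 69, 83, 92, 117, 129]

Fragment lengths:
  [0,3): 3 bp
  [3,21): 18 bp
  [21,27): 6 bp
  [27,40): 13 bp
  [40,50): 10 bp
  [50,60): 10 bp
  [60,69): 9 bp
  [69,83): 14 bp
  [83,92): 9 bp
  [92,117): 25 bp
  [117,129): 12 bp
  [129,140): 11 bp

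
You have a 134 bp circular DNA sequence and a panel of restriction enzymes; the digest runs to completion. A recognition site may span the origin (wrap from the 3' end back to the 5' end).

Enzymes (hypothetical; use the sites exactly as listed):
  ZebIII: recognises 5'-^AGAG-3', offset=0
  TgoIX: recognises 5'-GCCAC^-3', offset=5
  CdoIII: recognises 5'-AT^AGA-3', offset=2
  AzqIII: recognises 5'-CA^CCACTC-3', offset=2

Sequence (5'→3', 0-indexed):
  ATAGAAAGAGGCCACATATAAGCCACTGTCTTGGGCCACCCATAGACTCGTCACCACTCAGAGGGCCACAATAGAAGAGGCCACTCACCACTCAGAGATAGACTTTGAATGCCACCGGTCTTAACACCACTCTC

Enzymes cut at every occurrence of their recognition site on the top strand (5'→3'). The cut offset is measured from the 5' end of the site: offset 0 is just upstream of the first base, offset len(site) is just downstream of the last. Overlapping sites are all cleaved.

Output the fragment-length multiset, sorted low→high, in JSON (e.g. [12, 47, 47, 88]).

[3,3,3,4,4,6,6,6,9,9,10,10,10,11,11,13,16]

Per-enzyme occurrences:
  ZebIII AGAG/0: at [6, 59, 75, 93] ⇒ [6, 59, 75, 93]
  TgoIX GCCAC/5: at [10, 21, 34, 64, 79, 110] ⇒ [15, 26, 39, 69, 84, 115]
  CdoIII ATAGA/2: at [0, 41, 70, 97] ⇒ [2, 43, 72, 99]
  AzqIII CACCACTC/2: at [51, 85, 124] ⇒ [53, 87, 126]

Pooled cuts: [2, 6, 15, 26, 39, 43, 53, 59, 69, 72, 75, 84, 87, 93, 99, 115, 126]

Fragments:
  2→6: 4 bp
  6→15: 9 bp
  15→26: 11 bp
  26→39: 13 bp
  39→43: 4 bp
  43→53: 10 bp
  53→59: 6 bp
  59→69: 10 bp
  69→72: 3 bp
  72→75: 3 bp
  75→84: 9 bp
  84→87: 3 bp
  87→93: 6 bp
  93→99: 6 bp
  99→115: 16 bp
  115→126: 11 bp
  126→2 (wrap): 134-126+2 = 10 bp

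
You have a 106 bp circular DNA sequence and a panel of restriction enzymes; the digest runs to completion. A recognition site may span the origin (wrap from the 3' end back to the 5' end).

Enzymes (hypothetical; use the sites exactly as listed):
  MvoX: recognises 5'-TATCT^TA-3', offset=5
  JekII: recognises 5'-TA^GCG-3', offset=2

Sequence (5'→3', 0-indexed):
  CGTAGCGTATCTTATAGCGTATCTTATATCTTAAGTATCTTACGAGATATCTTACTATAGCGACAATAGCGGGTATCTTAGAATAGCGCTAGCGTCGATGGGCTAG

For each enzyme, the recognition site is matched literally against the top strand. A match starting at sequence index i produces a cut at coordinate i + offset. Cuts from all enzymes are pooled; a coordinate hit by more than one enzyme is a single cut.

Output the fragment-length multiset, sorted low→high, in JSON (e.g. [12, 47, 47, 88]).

[4,5,6,7,7,7,8,8,9,9,10,12,14]

Per-enzyme occurrences:
  MvoX (TATCTTA, off=5): starts [7, 19, 26, 35, 47, 73] → cuts [12, 24, 31, 40, 52, 78]
  JekII (TAGCG, off=2): starts [2, 14, 57, 66, 83, 89, 103] → cuts [4, 16, 59, 68, 85, 91, 105]

All cut coordinates (distinct, sorted): [4, 12, 16, 24, 31, 40, 52, 59, 68, 78, 85, 91, 105]

Fragment lengths:
  4→12: 8 bp
  12→16: 4 bp
  16→24: 8 bp
  24→31: 7 bp
  31→40: 9 bp
  40→52: 12 bp
  52→59: 7 bp
  59→68: 9 bp
  68→78: 10 bp
  78→85: 7 bp
  85→91: 6 bp
  91→105: 14 bp
  105→4 (wrap): 106-105+4 = 5 bp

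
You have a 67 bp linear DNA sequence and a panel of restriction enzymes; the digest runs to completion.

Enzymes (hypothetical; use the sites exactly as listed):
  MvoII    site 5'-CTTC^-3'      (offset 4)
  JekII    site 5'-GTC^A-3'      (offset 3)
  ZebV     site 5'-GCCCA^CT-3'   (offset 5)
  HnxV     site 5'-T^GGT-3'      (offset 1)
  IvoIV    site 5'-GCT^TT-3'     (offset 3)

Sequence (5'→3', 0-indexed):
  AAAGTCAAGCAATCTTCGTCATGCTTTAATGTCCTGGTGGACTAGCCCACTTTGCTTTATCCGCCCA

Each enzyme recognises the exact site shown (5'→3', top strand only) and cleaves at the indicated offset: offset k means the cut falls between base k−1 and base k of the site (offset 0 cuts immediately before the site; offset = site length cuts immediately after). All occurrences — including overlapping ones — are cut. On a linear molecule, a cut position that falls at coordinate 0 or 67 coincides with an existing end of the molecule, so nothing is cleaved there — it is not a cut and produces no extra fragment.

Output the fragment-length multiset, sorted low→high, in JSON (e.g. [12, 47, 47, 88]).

[3,5,6,7,10,11,11,14]

Per-enzyme occurrences:
  MvoII (CTTC, off=4): starts [13] → cuts [17]
  JekII (GTCA, off=3): starts [3, 17] → cuts [6, 20]
  ZebV (GCCCACT, off=5): starts [44] → cuts [49]
  HnxV (TGGT, off=1): starts [34] → cuts [35]
  IvoIV (GCTTT, off=3): starts [22, 53] → cuts [25, 56]

Pooled cuts: [6, 17, 20, 25, 35, 49, 56]

Fragments:
  [0,6): 6 bp
  [6,17): 11 bp
  [17,20): 3 bp
  [20,25): 5 bp
  [25,35): 10 bp
  [35,49): 14 bp
  [49,56): 7 bp
  [56,67): 11 bp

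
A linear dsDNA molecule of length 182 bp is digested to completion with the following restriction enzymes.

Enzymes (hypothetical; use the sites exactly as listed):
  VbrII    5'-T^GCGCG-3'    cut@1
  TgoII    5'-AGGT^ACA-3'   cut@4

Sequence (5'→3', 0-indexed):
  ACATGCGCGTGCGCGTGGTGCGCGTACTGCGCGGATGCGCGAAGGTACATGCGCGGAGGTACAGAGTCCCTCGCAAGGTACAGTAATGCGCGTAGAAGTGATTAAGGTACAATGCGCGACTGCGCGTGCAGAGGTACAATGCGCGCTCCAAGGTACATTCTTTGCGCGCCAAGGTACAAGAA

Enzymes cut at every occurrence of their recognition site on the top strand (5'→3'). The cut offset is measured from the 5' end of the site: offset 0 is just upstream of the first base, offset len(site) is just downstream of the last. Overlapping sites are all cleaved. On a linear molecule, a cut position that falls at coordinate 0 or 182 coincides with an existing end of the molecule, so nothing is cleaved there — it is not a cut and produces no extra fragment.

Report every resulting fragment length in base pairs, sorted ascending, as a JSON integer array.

[4,4,5,5,6,7,8,8,8,9,9,9,10,10,12,14,14,19,21]

Site scan:
  VbrII (TGCGCG, off=1): starts [3, 9, 18, 27, 35, 49, 86, 112, 120, 139, 162] → cuts [4, 10, 19, 28, 36, 50, 87, 113, 121, 140, 163]
  TgoII (AGGTACA, off=4): starts [42, 56, 75, 104, 131, 150, 171] → cuts [46, 60, 79, 108, 135, 154, 175]

Pooled cuts: [4, 10, 19, 28, 36, 46, 50, 60, 79, 87, 108, 113, 121, 135, 140, 154, 163, 175]

Fragment lengths:
  [0,4): 4 bp
  [4,10): 6 bp
  [10,19): 9 bp
  [19,28): 9 bp
  [28,36): 8 bp
  [36,46): 10 bp
  [46,50): 4 bp
  [50,60): 10 bp
  [60,79): 19 bp
  [79,87): 8 bp
  [87,108): 21 bp
  [108,113): 5 bp
  [113,121): 8 bp
  [121,135): 14 bp
  [135,140): 5 bp
  [140,154): 14 bp
  [154,163): 9 bp
  [163,175): 12 bp
  [175,182): 7 bp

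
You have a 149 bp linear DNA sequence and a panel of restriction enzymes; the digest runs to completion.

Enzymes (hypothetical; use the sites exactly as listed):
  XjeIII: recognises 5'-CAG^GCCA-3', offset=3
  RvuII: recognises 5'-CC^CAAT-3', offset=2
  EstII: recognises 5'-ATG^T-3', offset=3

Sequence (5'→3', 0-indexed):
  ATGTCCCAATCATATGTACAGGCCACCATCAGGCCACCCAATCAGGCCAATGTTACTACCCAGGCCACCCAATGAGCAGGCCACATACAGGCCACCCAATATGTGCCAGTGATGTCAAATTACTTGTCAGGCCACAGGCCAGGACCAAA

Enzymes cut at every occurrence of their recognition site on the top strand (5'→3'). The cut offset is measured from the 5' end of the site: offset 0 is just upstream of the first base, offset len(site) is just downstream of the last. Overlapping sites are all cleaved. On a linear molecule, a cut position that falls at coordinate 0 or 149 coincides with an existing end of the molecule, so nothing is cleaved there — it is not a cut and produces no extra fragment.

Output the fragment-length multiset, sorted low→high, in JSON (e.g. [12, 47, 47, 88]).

Per-enzyme occurrences:
  XjeIII (CAGGCCA, off=3): starts [18, 29, 42, 60, 76, 87, 127, 134] → cuts [21, 32, 45, 63, 79, 90, 130, 137]
  RvuII (CCCAAT, off=2): starts [4, 36, 67, 94] → cuts [6, 38, 69, 96]
  EstII (ATGT, off=3): starts [0, 13, 49, 100, 111] → cuts [3, 16, 52, 103, 114]

Pooled cuts: [3, 6, 16, 21, 32, 38, 45, 52, 63, 69, 79, 90, 96, 103, 114, 130, 137]

Fragments:
  [0,3): 3 bp
  [3,6): 3 bp
  [6,16): 10 bp
  [16,21): 5 bp
  [21,32): 11 bp
  [32,38): 6 bp
  [38,45): 7 bp
  [45,52): 7 bp
  [52,63): 11 bp
  [63,69): 6 bp
  [69,79): 10 bp
  [79,90): 11 bp
  [90,96): 6 bp
  [96,103): 7 bp
  [103,114): 11 bp
  [114,130): 16 bp
  [130,137): 7 bp
  [137,149): 12 bp

[3,3,5,6,6,6,7,7,7,7,10,10,11,11,11,11,12,16]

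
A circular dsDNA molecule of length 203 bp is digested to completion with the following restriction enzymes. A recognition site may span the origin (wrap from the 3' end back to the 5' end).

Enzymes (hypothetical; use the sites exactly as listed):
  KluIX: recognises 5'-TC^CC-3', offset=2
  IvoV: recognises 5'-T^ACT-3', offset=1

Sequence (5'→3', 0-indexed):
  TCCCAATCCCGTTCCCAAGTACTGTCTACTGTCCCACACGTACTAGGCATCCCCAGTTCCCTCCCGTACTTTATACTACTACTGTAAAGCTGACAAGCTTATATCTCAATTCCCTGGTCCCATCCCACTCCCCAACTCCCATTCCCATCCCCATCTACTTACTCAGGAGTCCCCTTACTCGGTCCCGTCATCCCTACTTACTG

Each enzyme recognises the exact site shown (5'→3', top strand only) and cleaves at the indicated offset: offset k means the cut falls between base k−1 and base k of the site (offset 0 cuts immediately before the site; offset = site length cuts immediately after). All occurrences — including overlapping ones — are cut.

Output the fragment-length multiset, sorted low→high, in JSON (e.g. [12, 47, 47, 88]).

Scan for sites:
  KluIX (TCCC, off=2): starts [0, 6, 12, 31, 49, 57, 61, 110, 117, 122, 128, 136, 142, 147, 169, 182, 190] → cuts [2, 8, 14, 33, 51, 59, 63, 112, 119, 124, 130, 138, 144, 149, 171, 184, 192]
  IvoV (TACT, off=1): starts [19, 26, 40, 66, 73, 76, 79, 155, 159, 175, 194, 198] → cuts [20, 27, 41, 67, 74, 77, 80, 156, 160, 176, 195, 199]

Pooled cuts: [2, 8, 14, 20, 27, 33, 41, 51, 59, 63, 67, 74, 77, 80, 112, 119, 124, 130, 138, 144, 149, 156, 160, 171, 176, 184, 192, 195, 199]

Fragments:
  2→8: 6 bp
  8→14: 6 bp
  14→20: 6 bp
  20→27: 7 bp
  27→33: 6 bp
  33→41: 8 bp
  41→51: 10 bp
  51→59: 8 bp
  59→63: 4 bp
  63→67: 4 bp
  67→74: 7 bp
  74→77: 3 bp
  77→80: 3 bp
  80→112: 32 bp
  112→119: 7 bp
  119→124: 5 bp
  124→130: 6 bp
  130→138: 8 bp
  138→144: 6 bp
  144→149: 5 bp
  149→156: 7 bp
  156→160: 4 bp
  160→171: 11 bp
  171→176: 5 bp
  176→184: 8 bp
  184→192: 8 bp
  192→195: 3 bp
  195→199: 4 bp
  199→2 (wrap): 203-199+2 = 6 bp

[3,3,3,4,4,4,4,5,5,5,6,6,6,6,6,6,6,7,7,7,7,8,8,8,8,8,10,11,32]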